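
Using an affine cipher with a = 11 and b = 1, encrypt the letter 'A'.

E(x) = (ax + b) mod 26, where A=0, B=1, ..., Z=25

Step 1: Convert 'A' to number: x = 0.
Step 2: E(0) = (11 * 0 + 1) mod 26 = 1 mod 26 = 1.
Step 3: Convert 1 back to letter: B.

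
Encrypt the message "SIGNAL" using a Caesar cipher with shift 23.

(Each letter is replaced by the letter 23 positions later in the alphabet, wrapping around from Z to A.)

Step 1: For each letter, shift forward by 23 positions (mod 26).
  S (position 18) -> position (18+23) mod 26 = 15 -> P
  I (position 8) -> position (8+23) mod 26 = 5 -> F
  G (position 6) -> position (6+23) mod 26 = 3 -> D
  N (position 13) -> position (13+23) mod 26 = 10 -> K
  A (position 0) -> position (0+23) mod 26 = 23 -> X
  L (position 11) -> position (11+23) mod 26 = 8 -> I
Result: PFDKXI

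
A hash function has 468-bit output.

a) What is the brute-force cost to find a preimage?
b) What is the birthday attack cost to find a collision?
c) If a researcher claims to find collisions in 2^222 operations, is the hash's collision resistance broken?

Step 1: Preimage resistance requires brute-force of 2^468 operations.
Step 2: Collision resistance (birthday bound) = 2^(468/2) = 2^234.
Step 3: The claimed attack costs 2^222 operations.
Step 4: Since 2^222 < 2^234, the claimed attack beats the generic birthday bound, so collision resistance is broken.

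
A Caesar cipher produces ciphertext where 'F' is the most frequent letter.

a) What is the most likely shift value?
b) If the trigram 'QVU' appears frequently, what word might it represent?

Step 1: In English, 'E' is the most frequent letter (12.7%).
Step 2: The most frequent ciphertext letter is 'F' (position 5).
Step 3: Shift = (5 - 4) mod 26 = 1.
Step 4: Decrypt 'QVU' by shifting back 1:
  Q -> P
  V -> U
  U -> T
Step 5: 'QVU' decrypts to 'PUT'.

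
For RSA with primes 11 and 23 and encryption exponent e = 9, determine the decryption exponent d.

Step 1: n = 11 * 23 = 253.
Step 2: phi(n) = 10 * 22 = 220.
Step 3: Find d such that 9 * d = 1 (mod 220).
Step 4: d = 9^(-1) mod 220 = 49.
Verification: 9 * 49 = 441 = 2 * 220 + 1.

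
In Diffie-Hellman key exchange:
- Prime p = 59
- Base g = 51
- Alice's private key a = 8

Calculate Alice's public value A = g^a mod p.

Step 1: A = g^a mod p = 51^8 mod 59.
  51^1 mod 59 = 51
  51^2 mod 59 = (51 * 51) mod 59 = 5
  51^3 mod 59 = (5 * 51) mod 59 = 19
  51^4 mod 59 = (19 * 51) mod 59 = 25
  51^5 mod 59 = (25 * 51) mod 59 = 36
  51^6 mod 59 = (36 * 51) mod 59 = 7
  51^7 mod 59 = (7 * 51) mod 59 = 3
  51^8 mod 59 = (3 * 51) mod 59 = 35
Result: A = 35.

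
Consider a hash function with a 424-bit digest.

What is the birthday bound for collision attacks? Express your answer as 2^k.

Step 1: The birthday paradox gives collision probability ~50% after sqrt(2^n) = 2^(n/2) hashes.
Step 2: For 424-bit output: 2^(424/2) = 2^212.
Step 3: Approximately 2^212 hash computations needed.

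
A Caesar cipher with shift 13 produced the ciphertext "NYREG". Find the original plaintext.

Step 1: Reverse the shift by subtracting 13 from each letter position.
  N (position 13) -> position (13-13) mod 26 = 0 -> A
  Y (position 24) -> position (24-13) mod 26 = 11 -> L
  R (position 17) -> position (17-13) mod 26 = 4 -> E
  E (position 4) -> position (4-13) mod 26 = 17 -> R
  G (position 6) -> position (6-13) mod 26 = 19 -> T
Decrypted message: ALERT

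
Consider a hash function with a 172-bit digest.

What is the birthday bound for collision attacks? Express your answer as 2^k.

Step 1: The birthday paradox gives collision probability ~50% after sqrt(2^n) = 2^(n/2) hashes.
Step 2: For 172-bit output: 2^(172/2) = 2^86.
Step 3: Approximately 2^86 hash computations needed.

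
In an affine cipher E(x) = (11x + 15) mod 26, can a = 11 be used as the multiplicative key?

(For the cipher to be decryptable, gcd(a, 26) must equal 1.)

Step 1: Compute gcd(11, 26).
Step 2: gcd(11, 26) = 1.
Since gcd = 1, 11 is coprime with 26, so it is a valid key.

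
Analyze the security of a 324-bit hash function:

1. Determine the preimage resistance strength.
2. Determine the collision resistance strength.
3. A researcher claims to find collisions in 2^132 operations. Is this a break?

Step 1: Preimage resistance requires brute-force of 2^324 operations.
Step 2: Collision resistance (birthday bound) = 2^(324/2) = 2^162.
Step 3: The claimed attack costs 2^132 operations.
Step 4: Since 2^132 < 2^162, the claimed attack beats the generic birthday bound, so collision resistance is broken.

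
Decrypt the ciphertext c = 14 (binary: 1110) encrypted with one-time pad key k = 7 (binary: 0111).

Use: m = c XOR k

Step 1: XOR ciphertext with key:
  Ciphertext: 1110
  Key:        0111
  XOR:        1001
Step 2: Plaintext = 1001 = 9 in decimal.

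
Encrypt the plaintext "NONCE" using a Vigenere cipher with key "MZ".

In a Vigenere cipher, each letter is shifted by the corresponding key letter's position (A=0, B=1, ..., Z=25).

Step 1: Repeat key to match plaintext length:
  Plaintext: NONCE
  Key:       MZMZM
Step 2: Encrypt each letter:
  N(13) + M(12) = (13+12) mod 26 = 25 = Z
  O(14) + Z(25) = (14+25) mod 26 = 13 = N
  N(13) + M(12) = (13+12) mod 26 = 25 = Z
  C(2) + Z(25) = (2+25) mod 26 = 1 = B
  E(4) + M(12) = (4+12) mod 26 = 16 = Q
Ciphertext: ZNZBQ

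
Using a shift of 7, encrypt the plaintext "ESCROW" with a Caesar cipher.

Step 1: For each letter, shift forward by 7 positions (mod 26).
  E (position 4) -> position (4+7) mod 26 = 11 -> L
  S (position 18) -> position (18+7) mod 26 = 25 -> Z
  C (position 2) -> position (2+7) mod 26 = 9 -> J
  R (position 17) -> position (17+7) mod 26 = 24 -> Y
  O (position 14) -> position (14+7) mod 26 = 21 -> V
  W (position 22) -> position (22+7) mod 26 = 3 -> D
Result: LZJYVD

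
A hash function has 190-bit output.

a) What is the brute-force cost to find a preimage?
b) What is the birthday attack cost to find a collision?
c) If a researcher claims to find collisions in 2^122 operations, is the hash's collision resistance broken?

Step 1: Preimage resistance requires brute-force of 2^190 operations.
Step 2: Collision resistance (birthday bound) = 2^(190/2) = 2^95.
Step 3: The claimed attack costs 2^122 operations.
Step 4: Since 2^122 >= 2^95, the claimed attack is no faster than the generic birthday attack, so this does not break collision resistance.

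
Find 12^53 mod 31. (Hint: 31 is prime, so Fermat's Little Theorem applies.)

Step 1: Since 31 is prime, by Fermat's Little Theorem: 12^30 = 1 (mod 31).
Step 2: Reduce exponent: 53 mod 30 = 23.
Step 3: So 12^53 = 12^23 (mod 31).
Step 4: 12^23 mod 31 = 22.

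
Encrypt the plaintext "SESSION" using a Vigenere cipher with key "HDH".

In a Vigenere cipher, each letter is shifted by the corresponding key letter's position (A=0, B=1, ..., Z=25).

Step 1: Repeat key to match plaintext length:
  Plaintext: SESSION
  Key:       HDHHDHH
Step 2: Encrypt each letter:
  S(18) + H(7) = (18+7) mod 26 = 25 = Z
  E(4) + D(3) = (4+3) mod 26 = 7 = H
  S(18) + H(7) = (18+7) mod 26 = 25 = Z
  S(18) + H(7) = (18+7) mod 26 = 25 = Z
  I(8) + D(3) = (8+3) mod 26 = 11 = L
  O(14) + H(7) = (14+7) mod 26 = 21 = V
  N(13) + H(7) = (13+7) mod 26 = 20 = U
Ciphertext: ZHZZLVU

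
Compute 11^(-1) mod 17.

Step 1: We need x such that 11 * x = 1 (mod 17).
Step 2: Using the extended Euclidean algorithm or trial:
  11 * 14 = 154 = 9 * 17 + 1.
Step 3: Since 154 mod 17 = 1, the inverse is x = 14.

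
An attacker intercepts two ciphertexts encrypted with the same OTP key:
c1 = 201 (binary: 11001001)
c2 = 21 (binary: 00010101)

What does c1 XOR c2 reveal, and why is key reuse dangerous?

Step 1: c1 XOR c2 = (m1 XOR k) XOR (m2 XOR k).
Step 2: By XOR associativity/commutativity: = m1 XOR m2 XOR k XOR k = m1 XOR m2.
Step 3: 11001001 XOR 00010101 = 11011100 = 220.
Step 4: The key cancels out! An attacker learns m1 XOR m2 = 220, revealing the relationship between plaintexts.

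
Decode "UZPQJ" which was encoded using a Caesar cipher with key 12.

Step 1: Reverse the shift by subtracting 12 from each letter position.
  U (position 20) -> position (20-12) mod 26 = 8 -> I
  Z (position 25) -> position (25-12) mod 26 = 13 -> N
  P (position 15) -> position (15-12) mod 26 = 3 -> D
  Q (position 16) -> position (16-12) mod 26 = 4 -> E
  J (position 9) -> position (9-12) mod 26 = 23 -> X
Decrypted message: INDEX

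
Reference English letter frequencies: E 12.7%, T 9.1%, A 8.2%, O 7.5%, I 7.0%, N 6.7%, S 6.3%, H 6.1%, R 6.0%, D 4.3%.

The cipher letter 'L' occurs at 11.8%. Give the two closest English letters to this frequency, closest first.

Step 1: Observed frequency of 'L' is 11.8%.
Step 2: Compute distances to each reference frequency and sort:
  E (12.7%): difference = 0.9% <-- BEST
  T (9.1%): difference = 2.7% <-- RUNNER-UP
  A (8.2%): difference = 3.6%
  O (7.5%): difference = 4.3%
  I (7.0%): difference = 4.8%
Step 3: Most likely is 'E' (12.7%, diff 0.9%); second most likely is 'T' (9.1%, diff 2.7%).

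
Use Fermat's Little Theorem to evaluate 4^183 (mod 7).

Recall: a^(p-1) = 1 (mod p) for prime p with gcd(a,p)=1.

Step 1: Since 7 is prime, by Fermat's Little Theorem: 4^6 = 1 (mod 7).
Step 2: Reduce exponent: 183 mod 6 = 3.
Step 3: So 4^183 = 4^3 (mod 7).
Step 4: 4^3 mod 7 = 1.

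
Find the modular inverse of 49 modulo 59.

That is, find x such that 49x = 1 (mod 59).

Step 1: We need x such that 49 * x = 1 (mod 59).
Step 2: Using the extended Euclidean algorithm or trial:
  49 * 53 = 2597 = 44 * 59 + 1.
Step 3: Since 2597 mod 59 = 1, the inverse is x = 53.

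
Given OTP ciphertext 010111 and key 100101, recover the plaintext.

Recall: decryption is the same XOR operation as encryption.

Step 1: XOR ciphertext with key:
  Ciphertext: 010111
  Key:        100101
  XOR:        110010
Step 2: Plaintext = 110010 = 50 in decimal.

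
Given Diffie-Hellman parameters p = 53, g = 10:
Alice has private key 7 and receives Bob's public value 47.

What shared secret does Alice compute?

Step 1: s = B^a mod p = 47^7 mod 53.
  47^1 mod 53 = 47
  47^2 mod 53 = (47 * 47) mod 53 = 36
  47^3 mod 53 = (36 * 47) mod 53 = 49
  47^4 mod 53 = (49 * 47) mod 53 = 24
  47^5 mod 53 = (24 * 47) mod 53 = 15
  47^6 mod 53 = (15 * 47) mod 53 = 16
  47^7 mod 53 = (16 * 47) mod 53 = 10
Result: shared secret = 10.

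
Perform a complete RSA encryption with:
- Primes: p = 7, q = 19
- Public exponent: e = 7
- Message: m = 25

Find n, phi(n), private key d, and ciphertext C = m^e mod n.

Step 1: n = 7 * 19 = 133.
Step 2: phi(n) = (7-1)(19-1) = 6 * 18 = 108.
Step 3: Find d = 7^(-1) mod 108 = 31.
  Verify: 7 * 31 = 217 = 1 (mod 108).
Step 4: C = 25^7 mod 133 = 123.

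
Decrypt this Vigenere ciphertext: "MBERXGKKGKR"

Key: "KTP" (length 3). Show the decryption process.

Step 1: Key 'KTP' has length 3. Extended key: KTPKTPKTPKT
Step 2: Decrypt each position:
  M(12) - K(10) = 2 = C
  B(1) - T(19) = 8 = I
  E(4) - P(15) = 15 = P
  R(17) - K(10) = 7 = H
  X(23) - T(19) = 4 = E
  G(6) - P(15) = 17 = R
  K(10) - K(10) = 0 = A
  K(10) - T(19) = 17 = R
  G(6) - P(15) = 17 = R
  K(10) - K(10) = 0 = A
  R(17) - T(19) = 24 = Y
Plaintext: CIPHERARRAY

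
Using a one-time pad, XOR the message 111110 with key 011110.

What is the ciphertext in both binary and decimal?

Step 1: Write out the XOR operation bit by bit:
  Message: 111110
  Key:     011110
  XOR:     100000
Step 2: Convert to decimal: 100000 = 32.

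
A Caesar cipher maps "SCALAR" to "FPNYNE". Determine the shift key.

Step 1: Compare first letters: S (position 18) -> F (position 5).
Step 2: Shift = (5 - 18) mod 26 = 13.
The shift value is 13.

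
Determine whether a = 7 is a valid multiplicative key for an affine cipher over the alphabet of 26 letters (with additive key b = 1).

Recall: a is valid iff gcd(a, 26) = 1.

Step 1: Compute gcd(7, 26).
Step 2: gcd(7, 26) = 1.
Since gcd = 1, 7 is coprime with 26, so it is a valid key.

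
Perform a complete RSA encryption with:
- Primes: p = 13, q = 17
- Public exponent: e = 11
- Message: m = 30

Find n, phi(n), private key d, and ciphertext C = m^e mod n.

Step 1: n = 13 * 17 = 221.
Step 2: phi(n) = (13-1)(17-1) = 12 * 16 = 192.
Step 3: Find d = 11^(-1) mod 192 = 35.
  Verify: 11 * 35 = 385 = 1 (mod 192).
Step 4: C = 30^11 mod 221 = 140.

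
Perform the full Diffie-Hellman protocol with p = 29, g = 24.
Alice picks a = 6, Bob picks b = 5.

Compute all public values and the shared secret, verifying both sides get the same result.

Step 1: A = g^a mod p = 24^6 mod 29 = 23.
Step 2: B = g^b mod p = 24^5 mod 29 = 7.
Step 3: Alice computes s = B^a mod p = 7^6 mod 29 = 25.
Step 4: Bob computes s = A^b mod p = 23^5 mod 29 = 25.
Both sides agree: shared secret = 25.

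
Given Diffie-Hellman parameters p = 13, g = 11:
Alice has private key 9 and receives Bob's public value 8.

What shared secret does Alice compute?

Step 1: s = B^a mod p = 8^9 mod 13.
  8^1 mod 13 = 8
  8^2 mod 13 = (8 * 8) mod 13 = 12
  8^3 mod 13 = (12 * 8) mod 13 = 5
  8^4 mod 13 = (5 * 8) mod 13 = 1
  8^5 mod 13 = (1 * 8) mod 13 = 8
  8^6 mod 13 = (8 * 8) mod 13 = 12
  8^7 mod 13 = (12 * 8) mod 13 = 5
  8^8 mod 13 = (5 * 8) mod 13 = 1
  8^9 mod 13 = (1 * 8) mod 13 = 8
Result: shared secret = 8.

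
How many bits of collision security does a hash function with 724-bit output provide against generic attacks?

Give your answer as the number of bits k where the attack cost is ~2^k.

Step 1: The hash has a 724-bit output.
Step 2: Collision resistance means it should be infeasible to find any x != y with h(x) = h(y).
By the birthday bound, a generic collision search succeeds after about sqrt(2^724) = 2^(724/2) = 2^362 evaluations.
Step 3: Security level = 362 bits.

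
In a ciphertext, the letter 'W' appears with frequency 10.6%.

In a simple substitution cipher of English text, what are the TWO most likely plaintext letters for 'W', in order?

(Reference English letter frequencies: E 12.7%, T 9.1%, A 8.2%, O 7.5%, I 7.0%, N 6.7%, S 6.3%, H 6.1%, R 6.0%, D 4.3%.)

Step 1: Observed frequency of 'W' is 10.6%.
Step 2: Compute distances to each reference frequency and sort:
  T (9.1%): difference = 1.5% <-- BEST
  E (12.7%): difference = 2.1% <-- RUNNER-UP
  A (8.2%): difference = 2.4%
  O (7.5%): difference = 3.1%
  I (7.0%): difference = 3.6%
Step 3: Most likely is 'T' (9.1%, diff 1.5%); second most likely is 'E' (12.7%, diff 2.1%).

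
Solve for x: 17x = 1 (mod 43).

Step 1: We need x such that 17 * x = 1 (mod 43).
Step 2: Using the extended Euclidean algorithm or trial:
  17 * 38 = 646 = 15 * 43 + 1.
Step 3: Since 646 mod 43 = 1, the inverse is x = 38.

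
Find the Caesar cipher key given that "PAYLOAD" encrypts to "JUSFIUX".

Step 1: Compare first letters: P (position 15) -> J (position 9).
Step 2: Shift = (9 - 15) mod 26 = 20.
The shift value is 20.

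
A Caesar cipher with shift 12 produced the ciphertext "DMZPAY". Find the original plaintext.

Step 1: Reverse the shift by subtracting 12 from each letter position.
  D (position 3) -> position (3-12) mod 26 = 17 -> R
  M (position 12) -> position (12-12) mod 26 = 0 -> A
  Z (position 25) -> position (25-12) mod 26 = 13 -> N
  P (position 15) -> position (15-12) mod 26 = 3 -> D
  A (position 0) -> position (0-12) mod 26 = 14 -> O
  Y (position 24) -> position (24-12) mod 26 = 12 -> M
Decrypted message: RANDOM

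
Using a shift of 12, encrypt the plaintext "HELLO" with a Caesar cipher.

Step 1: For each letter, shift forward by 12 positions (mod 26).
  H (position 7) -> position (7+12) mod 26 = 19 -> T
  E (position 4) -> position (4+12) mod 26 = 16 -> Q
  L (position 11) -> position (11+12) mod 26 = 23 -> X
  L (position 11) -> position (11+12) mod 26 = 23 -> X
  O (position 14) -> position (14+12) mod 26 = 0 -> A
Result: TQXXA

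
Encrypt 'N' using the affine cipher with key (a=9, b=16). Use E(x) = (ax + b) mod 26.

Step 1: Convert 'N' to number: x = 13.
Step 2: E(13) = (9 * 13 + 16) mod 26 = 133 mod 26 = 3.
Step 3: Convert 3 back to letter: D.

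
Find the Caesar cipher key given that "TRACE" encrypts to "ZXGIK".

Step 1: Compare first letters: T (position 19) -> Z (position 25).
Step 2: Shift = (25 - 19) mod 26 = 6.
The shift value is 6.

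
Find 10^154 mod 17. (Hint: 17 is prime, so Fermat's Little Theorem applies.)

Step 1: Since 17 is prime, by Fermat's Little Theorem: 10^16 = 1 (mod 17).
Step 2: Reduce exponent: 154 mod 16 = 10.
Step 3: So 10^154 = 10^10 (mod 17).
Step 4: 10^10 mod 17 = 2.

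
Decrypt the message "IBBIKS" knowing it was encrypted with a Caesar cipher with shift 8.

Step 1: Reverse the shift by subtracting 8 from each letter position.
  I (position 8) -> position (8-8) mod 26 = 0 -> A
  B (position 1) -> position (1-8) mod 26 = 19 -> T
  B (position 1) -> position (1-8) mod 26 = 19 -> T
  I (position 8) -> position (8-8) mod 26 = 0 -> A
  K (position 10) -> position (10-8) mod 26 = 2 -> C
  S (position 18) -> position (18-8) mod 26 = 10 -> K
Decrypted message: ATTACK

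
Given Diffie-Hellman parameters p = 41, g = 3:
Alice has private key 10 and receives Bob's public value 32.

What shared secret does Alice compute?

Step 1: s = B^a mod p = 32^10 mod 41.
  32^1 mod 41 = 32
  32^2 mod 41 = (32 * 32) mod 41 = 40
  32^3 mod 41 = (40 * 32) mod 41 = 9
  32^4 mod 41 = (9 * 32) mod 41 = 1
  32^5 mod 41 = (1 * 32) mod 41 = 32
  32^6 mod 41 = (32 * 32) mod 41 = 40
  32^7 mod 41 = (40 * 32) mod 41 = 9
  32^8 mod 41 = (9 * 32) mod 41 = 1
  32^9 mod 41 = (1 * 32) mod 41 = 32
  32^10 mod 41 = (32 * 32) mod 41 = 40
Result: shared secret = 40.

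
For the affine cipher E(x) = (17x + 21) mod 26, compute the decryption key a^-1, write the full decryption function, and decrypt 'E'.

Step 1: Find a^-1, the modular inverse of 17 mod 26.
Step 2: We need 17 * a^-1 = 1 (mod 26).
Step 3: 17 * 23 = 391 = 15 * 26 + 1, so a^-1 = 23.
Step 4: D(y) = 23(y - 21) mod 26.
Step 5: Apply to 'E' (y = 4): D(4) = 23 * (4 - 21) mod 26 = 23 * -17 mod 26 = 25 -> 'Z'.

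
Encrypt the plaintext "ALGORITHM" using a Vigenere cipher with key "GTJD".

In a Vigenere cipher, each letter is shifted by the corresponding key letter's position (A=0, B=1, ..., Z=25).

Step 1: Repeat key to match plaintext length:
  Plaintext: ALGORITHM
  Key:       GTJDGTJDG
Step 2: Encrypt each letter:
  A(0) + G(6) = (0+6) mod 26 = 6 = G
  L(11) + T(19) = (11+19) mod 26 = 4 = E
  G(6) + J(9) = (6+9) mod 26 = 15 = P
  O(14) + D(3) = (14+3) mod 26 = 17 = R
  R(17) + G(6) = (17+6) mod 26 = 23 = X
  I(8) + T(19) = (8+19) mod 26 = 1 = B
  T(19) + J(9) = (19+9) mod 26 = 2 = C
  H(7) + D(3) = (7+3) mod 26 = 10 = K
  M(12) + G(6) = (12+6) mod 26 = 18 = S
Ciphertext: GEPRXBCKS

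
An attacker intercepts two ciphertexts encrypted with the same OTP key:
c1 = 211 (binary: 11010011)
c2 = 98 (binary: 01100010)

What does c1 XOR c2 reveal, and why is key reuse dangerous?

Step 1: c1 XOR c2 = (m1 XOR k) XOR (m2 XOR k).
Step 2: By XOR associativity/commutativity: = m1 XOR m2 XOR k XOR k = m1 XOR m2.
Step 3: 11010011 XOR 01100010 = 10110001 = 177.
Step 4: The key cancels out! An attacker learns m1 XOR m2 = 177, revealing the relationship between plaintexts.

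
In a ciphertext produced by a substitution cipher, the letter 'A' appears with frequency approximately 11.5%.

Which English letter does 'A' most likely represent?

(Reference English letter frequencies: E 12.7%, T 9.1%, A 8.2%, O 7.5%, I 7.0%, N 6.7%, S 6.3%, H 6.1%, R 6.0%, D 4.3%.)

Step 1: The observed frequency is 11.5%.
Step 2: Compare with English frequencies:
  E: 12.7% (difference: 1.2%) <-- closest
  T: 9.1% (difference: 2.4%)
  A: 8.2% (difference: 3.3%)
  O: 7.5% (difference: 4.0%)
  I: 7.0% (difference: 4.5%)
  N: 6.7% (difference: 4.8%)
  S: 6.3% (difference: 5.2%)
  H: 6.1% (difference: 5.4%)
  R: 6.0% (difference: 5.5%)
  D: 4.3% (difference: 7.2%)
Step 3: 'A' most likely represents 'E' (frequency 12.7%).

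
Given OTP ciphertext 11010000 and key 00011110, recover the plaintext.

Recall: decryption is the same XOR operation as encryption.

Step 1: XOR ciphertext with key:
  Ciphertext: 11010000
  Key:        00011110
  XOR:        11001110
Step 2: Plaintext = 11001110 = 206 in decimal.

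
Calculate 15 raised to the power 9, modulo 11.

Step 1: Compute 15^9 mod 11 step by step, reducing modulo 11 at each step.
  15^1 mod 11 = 4
  15^2 mod 11 = (4 * 15) mod 11 = 5
  15^3 mod 11 = (5 * 15) mod 11 = 9
  15^4 mod 11 = (9 * 15) mod 11 = 3
  15^5 mod 11 = (3 * 15) mod 11 = 1
  15^6 mod 11 = (1 * 15) mod 11 = 4
  15^7 mod 11 = (4 * 15) mod 11 = 5
  15^8 mod 11 = (5 * 15) mod 11 = 9
  15^9 mod 11 = (9 * 15) mod 11 = 3
Step 2: Result = 3.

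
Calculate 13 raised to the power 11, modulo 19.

Step 1: Compute 13^11 mod 19 step by step, reducing modulo 19 at each step.
  13^1 mod 19 = 13
  13^2 mod 19 = (13 * 13) mod 19 = 17
  13^3 mod 19 = (17 * 13) mod 19 = 12
  13^4 mod 19 = (12 * 13) mod 19 = 4
  13^5 mod 19 = (4 * 13) mod 19 = 14
  13^6 mod 19 = (14 * 13) mod 19 = 11
  13^7 mod 19 = (11 * 13) mod 19 = 10
  13^8 mod 19 = (10 * 13) mod 19 = 16
  13^9 mod 19 = (16 * 13) mod 19 = 18
  13^10 mod 19 = (18 * 13) mod 19 = 6
  13^11 mod 19 = (6 * 13) mod 19 = 2
Step 2: Result = 2.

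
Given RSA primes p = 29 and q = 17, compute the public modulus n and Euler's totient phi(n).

Step 1: n = p * q = 29 * 17 = 493.
Step 2: phi(n) = (p-1)(q-1) = 28 * 16 = 448.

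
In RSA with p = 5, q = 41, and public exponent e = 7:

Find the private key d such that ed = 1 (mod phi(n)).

Step 1: n = 5 * 41 = 205.
Step 2: phi(n) = 4 * 40 = 160.
Step 3: Find d such that 7 * d = 1 (mod 160).
Step 4: d = 7^(-1) mod 160 = 23.
Verification: 7 * 23 = 161 = 1 * 160 + 1.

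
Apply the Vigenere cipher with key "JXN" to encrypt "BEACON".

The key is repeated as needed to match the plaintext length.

Step 1: Repeat key to match plaintext length:
  Plaintext: BEACON
  Key:       JXNJXN
Step 2: Encrypt each letter:
  B(1) + J(9) = (1+9) mod 26 = 10 = K
  E(4) + X(23) = (4+23) mod 26 = 1 = B
  A(0) + N(13) = (0+13) mod 26 = 13 = N
  C(2) + J(9) = (2+9) mod 26 = 11 = L
  O(14) + X(23) = (14+23) mod 26 = 11 = L
  N(13) + N(13) = (13+13) mod 26 = 0 = A
Ciphertext: KBNLLA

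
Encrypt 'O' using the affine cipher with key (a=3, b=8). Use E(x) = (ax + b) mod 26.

Step 1: Convert 'O' to number: x = 14.
Step 2: E(14) = (3 * 14 + 8) mod 26 = 50 mod 26 = 24.
Step 3: Convert 24 back to letter: Y.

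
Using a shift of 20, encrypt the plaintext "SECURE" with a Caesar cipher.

Step 1: For each letter, shift forward by 20 positions (mod 26).
  S (position 18) -> position (18+20) mod 26 = 12 -> M
  E (position 4) -> position (4+20) mod 26 = 24 -> Y
  C (position 2) -> position (2+20) mod 26 = 22 -> W
  U (position 20) -> position (20+20) mod 26 = 14 -> O
  R (position 17) -> position (17+20) mod 26 = 11 -> L
  E (position 4) -> position (4+20) mod 26 = 24 -> Y
Result: MYWOLY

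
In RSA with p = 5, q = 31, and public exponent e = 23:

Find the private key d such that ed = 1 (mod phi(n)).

Step 1: n = 5 * 31 = 155.
Step 2: phi(n) = 4 * 30 = 120.
Step 3: Find d such that 23 * d = 1 (mod 120).
Step 4: d = 23^(-1) mod 120 = 47.
Verification: 23 * 47 = 1081 = 9 * 120 + 1.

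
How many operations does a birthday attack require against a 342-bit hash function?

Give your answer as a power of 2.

Step 1: The birthday paradox gives collision probability ~50% after sqrt(2^n) = 2^(n/2) hashes.
Step 2: For 342-bit output: 2^(342/2) = 2^171.
Step 3: Approximately 2^171 hash computations needed.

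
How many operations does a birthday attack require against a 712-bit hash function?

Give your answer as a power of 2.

Step 1: The birthday paradox gives collision probability ~50% after sqrt(2^n) = 2^(n/2) hashes.
Step 2: For 712-bit output: 2^(712/2) = 2^356.
Step 3: Approximately 2^356 hash computations needed.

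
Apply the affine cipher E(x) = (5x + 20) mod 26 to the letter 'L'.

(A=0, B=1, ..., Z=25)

Step 1: Convert 'L' to number: x = 11.
Step 2: E(11) = (5 * 11 + 20) mod 26 = 75 mod 26 = 23.
Step 3: Convert 23 back to letter: X.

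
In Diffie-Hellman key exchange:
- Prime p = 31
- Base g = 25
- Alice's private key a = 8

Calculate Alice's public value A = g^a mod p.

Step 1: A = g^a mod p = 25^8 mod 31.
  25^1 mod 31 = 25
  25^2 mod 31 = (25 * 25) mod 31 = 5
  25^3 mod 31 = (5 * 25) mod 31 = 1
  25^4 mod 31 = (1 * 25) mod 31 = 25
  25^5 mod 31 = (25 * 25) mod 31 = 5
  25^6 mod 31 = (5 * 25) mod 31 = 1
  25^7 mod 31 = (1 * 25) mod 31 = 25
  25^8 mod 31 = (25 * 25) mod 31 = 5
Result: A = 5.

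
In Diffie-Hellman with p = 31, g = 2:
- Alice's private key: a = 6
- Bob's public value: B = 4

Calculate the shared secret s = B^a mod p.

Step 1: s = B^a mod p = 4^6 mod 31.
  4^1 mod 31 = 4
  4^2 mod 31 = (4 * 4) mod 31 = 16
  4^3 mod 31 = (16 * 4) mod 31 = 2
  4^4 mod 31 = (2 * 4) mod 31 = 8
  4^5 mod 31 = (8 * 4) mod 31 = 1
  4^6 mod 31 = (1 * 4) mod 31 = 4
Result: shared secret = 4.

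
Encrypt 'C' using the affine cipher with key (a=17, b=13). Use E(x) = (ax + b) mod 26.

Step 1: Convert 'C' to number: x = 2.
Step 2: E(2) = (17 * 2 + 13) mod 26 = 47 mod 26 = 21.
Step 3: Convert 21 back to letter: V.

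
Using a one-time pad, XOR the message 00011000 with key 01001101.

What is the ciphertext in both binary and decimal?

Step 1: Write out the XOR operation bit by bit:
  Message: 00011000
  Key:     01001101
  XOR:     01010101
Step 2: Convert to decimal: 01010101 = 85.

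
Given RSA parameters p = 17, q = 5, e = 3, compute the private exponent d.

Step 1: n = 17 * 5 = 85.
Step 2: phi(n) = 16 * 4 = 64.
Step 3: Find d such that 3 * d = 1 (mod 64).
Step 4: d = 3^(-1) mod 64 = 43.
Verification: 3 * 43 = 129 = 2 * 64 + 1.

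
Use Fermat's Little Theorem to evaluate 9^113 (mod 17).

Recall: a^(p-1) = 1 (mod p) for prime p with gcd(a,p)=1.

Step 1: Since 17 is prime, by Fermat's Little Theorem: 9^16 = 1 (mod 17).
Step 2: Reduce exponent: 113 mod 16 = 1.
Step 3: So 9^113 = 9^1 (mod 17).
Step 4: 9^1 mod 17 = 9.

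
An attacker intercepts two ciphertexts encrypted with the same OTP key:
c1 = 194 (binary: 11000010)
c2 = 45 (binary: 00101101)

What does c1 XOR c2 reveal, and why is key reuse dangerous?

Step 1: c1 XOR c2 = (m1 XOR k) XOR (m2 XOR k).
Step 2: By XOR associativity/commutativity: = m1 XOR m2 XOR k XOR k = m1 XOR m2.
Step 3: 11000010 XOR 00101101 = 11101111 = 239.
Step 4: The key cancels out! An attacker learns m1 XOR m2 = 239, revealing the relationship between plaintexts.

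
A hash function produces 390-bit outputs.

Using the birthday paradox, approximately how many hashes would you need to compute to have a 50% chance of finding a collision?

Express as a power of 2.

Step 1: The birthday paradox gives collision probability ~50% after sqrt(2^n) = 2^(n/2) hashes.
Step 2: For 390-bit output: 2^(390/2) = 2^195.
Step 3: Approximately 2^195 hash computations needed.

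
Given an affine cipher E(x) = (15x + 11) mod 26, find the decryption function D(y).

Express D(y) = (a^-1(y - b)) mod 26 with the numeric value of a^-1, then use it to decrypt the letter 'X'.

Step 1: Find a^-1, the modular inverse of 15 mod 26.
Step 2: We need 15 * a^-1 = 1 (mod 26).
Step 3: 15 * 7 = 105 = 4 * 26 + 1, so a^-1 = 7.
Step 4: D(y) = 7(y - 11) mod 26.
Step 5: Apply to 'X' (y = 23): D(23) = 7 * (23 - 11) mod 26 = 7 * 12 mod 26 = 6 -> 'G'.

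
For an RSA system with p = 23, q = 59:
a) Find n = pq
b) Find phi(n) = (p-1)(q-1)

Step 1: n = p * q = 23 * 59 = 1357.
Step 2: phi(n) = (p-1)(q-1) = 22 * 58 = 1276.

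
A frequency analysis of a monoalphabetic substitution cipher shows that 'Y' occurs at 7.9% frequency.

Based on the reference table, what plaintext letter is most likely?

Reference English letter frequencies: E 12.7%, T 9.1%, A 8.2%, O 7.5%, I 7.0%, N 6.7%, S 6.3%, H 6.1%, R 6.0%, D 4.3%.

Step 1: The observed frequency is 7.9%.
Step 2: Compare with English frequencies:
  E: 12.7% (difference: 4.8%)
  T: 9.1% (difference: 1.2%)
  A: 8.2% (difference: 0.3%) <-- closest
  O: 7.5% (difference: 0.4%)
  I: 7.0% (difference: 0.9%)
  N: 6.7% (difference: 1.2%)
  S: 6.3% (difference: 1.6%)
  H: 6.1% (difference: 1.8%)
  R: 6.0% (difference: 1.9%)
  D: 4.3% (difference: 3.6%)
Step 3: 'Y' most likely represents 'A' (frequency 8.2%).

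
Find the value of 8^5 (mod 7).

Step 1: Compute 8^5 mod 7 step by step, reducing modulo 7 at each step.
  8^1 mod 7 = 1
  8^2 mod 7 = (1 * 8) mod 7 = 1
  8^3 mod 7 = (1 * 8) mod 7 = 1
  8^4 mod 7 = (1 * 8) mod 7 = 1
  8^5 mod 7 = (1 * 8) mod 7 = 1
Step 2: Result = 1.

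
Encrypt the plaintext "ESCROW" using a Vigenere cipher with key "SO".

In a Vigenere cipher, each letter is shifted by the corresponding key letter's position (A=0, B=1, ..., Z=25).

Step 1: Repeat key to match plaintext length:
  Plaintext: ESCROW
  Key:       SOSOSO
Step 2: Encrypt each letter:
  E(4) + S(18) = (4+18) mod 26 = 22 = W
  S(18) + O(14) = (18+14) mod 26 = 6 = G
  C(2) + S(18) = (2+18) mod 26 = 20 = U
  R(17) + O(14) = (17+14) mod 26 = 5 = F
  O(14) + S(18) = (14+18) mod 26 = 6 = G
  W(22) + O(14) = (22+14) mod 26 = 10 = K
Ciphertext: WGUFGK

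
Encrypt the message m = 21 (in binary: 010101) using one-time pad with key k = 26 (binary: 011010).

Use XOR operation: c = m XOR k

Step 1: Write out the XOR operation bit by bit:
  Message: 010101
  Key:     011010
  XOR:     001111
Step 2: Convert to decimal: 001111 = 15.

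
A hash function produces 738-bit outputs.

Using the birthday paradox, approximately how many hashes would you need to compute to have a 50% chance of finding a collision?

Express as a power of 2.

Step 1: The birthday paradox gives collision probability ~50% after sqrt(2^n) = 2^(n/2) hashes.
Step 2: For 738-bit output: 2^(738/2) = 2^369.
Step 3: Approximately 2^369 hash computations needed.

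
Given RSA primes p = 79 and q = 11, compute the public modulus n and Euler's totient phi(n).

Step 1: n = p * q = 79 * 11 = 869.
Step 2: phi(n) = (p-1)(q-1) = 78 * 10 = 780.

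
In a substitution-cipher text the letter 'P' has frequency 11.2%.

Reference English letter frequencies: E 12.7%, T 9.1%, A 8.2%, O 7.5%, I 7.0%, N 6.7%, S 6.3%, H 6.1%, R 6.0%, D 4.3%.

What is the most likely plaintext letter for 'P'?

Step 1: The observed frequency is 11.2%.
Step 2: Compare with English frequencies:
  E: 12.7% (difference: 1.5%) <-- closest
  T: 9.1% (difference: 2.1%)
  A: 8.2% (difference: 3.0%)
  O: 7.5% (difference: 3.7%)
  I: 7.0% (difference: 4.2%)
  N: 6.7% (difference: 4.5%)
  S: 6.3% (difference: 4.9%)
  H: 6.1% (difference: 5.1%)
  R: 6.0% (difference: 5.2%)
  D: 4.3% (difference: 6.9%)
Step 3: 'P' most likely represents 'E' (frequency 12.7%).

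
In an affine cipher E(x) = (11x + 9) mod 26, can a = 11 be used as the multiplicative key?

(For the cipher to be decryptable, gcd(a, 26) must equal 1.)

Step 1: Compute gcd(11, 26).
Step 2: gcd(11, 26) = 1.
Since gcd = 1, 11 is coprime with 26, so it is a valid key.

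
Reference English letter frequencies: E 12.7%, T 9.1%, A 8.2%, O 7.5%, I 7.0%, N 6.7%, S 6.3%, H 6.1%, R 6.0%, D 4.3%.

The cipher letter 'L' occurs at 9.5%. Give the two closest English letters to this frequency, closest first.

Step 1: Observed frequency of 'L' is 9.5%.
Step 2: Compute distances to each reference frequency and sort:
  T (9.1%): difference = 0.4% <-- BEST
  A (8.2%): difference = 1.3% <-- RUNNER-UP
  O (7.5%): difference = 2.0%
  I (7.0%): difference = 2.5%
  N (6.7%): difference = 2.8%
Step 3: Most likely is 'T' (9.1%, diff 0.4%); second most likely is 'A' (8.2%, diff 1.3%).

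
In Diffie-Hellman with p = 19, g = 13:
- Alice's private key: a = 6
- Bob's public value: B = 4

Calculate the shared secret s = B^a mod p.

Step 1: s = B^a mod p = 4^6 mod 19.
  4^1 mod 19 = 4
  4^2 mod 19 = (4 * 4) mod 19 = 16
  4^3 mod 19 = (16 * 4) mod 19 = 7
  4^4 mod 19 = (7 * 4) mod 19 = 9
  4^5 mod 19 = (9 * 4) mod 19 = 17
  4^6 mod 19 = (17 * 4) mod 19 = 11
Result: shared secret = 11.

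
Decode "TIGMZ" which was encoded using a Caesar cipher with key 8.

Step 1: Reverse the shift by subtracting 8 from each letter position.
  T (position 19) -> position (19-8) mod 26 = 11 -> L
  I (position 8) -> position (8-8) mod 26 = 0 -> A
  G (position 6) -> position (6-8) mod 26 = 24 -> Y
  M (position 12) -> position (12-8) mod 26 = 4 -> E
  Z (position 25) -> position (25-8) mod 26 = 17 -> R
Decrypted message: LAYER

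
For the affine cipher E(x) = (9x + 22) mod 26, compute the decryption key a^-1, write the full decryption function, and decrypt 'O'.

Step 1: Find a^-1, the modular inverse of 9 mod 26.
Step 2: We need 9 * a^-1 = 1 (mod 26).
Step 3: 9 * 3 = 27 = 1 * 26 + 1, so a^-1 = 3.
Step 4: D(y) = 3(y - 22) mod 26.
Step 5: Apply to 'O' (y = 14): D(14) = 3 * (14 - 22) mod 26 = 3 * -8 mod 26 = 2 -> 'C'.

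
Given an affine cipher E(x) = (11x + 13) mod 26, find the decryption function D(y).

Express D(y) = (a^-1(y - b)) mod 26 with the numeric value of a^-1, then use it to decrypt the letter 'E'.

Step 1: Find a^-1, the modular inverse of 11 mod 26.
Step 2: We need 11 * a^-1 = 1 (mod 26).
Step 3: 11 * 19 = 209 = 8 * 26 + 1, so a^-1 = 19.
Step 4: D(y) = 19(y - 13) mod 26.
Step 5: Apply to 'E' (y = 4): D(4) = 19 * (4 - 13) mod 26 = 19 * -9 mod 26 = 11 -> 'L'.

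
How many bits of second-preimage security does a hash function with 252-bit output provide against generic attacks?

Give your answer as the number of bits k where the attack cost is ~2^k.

Step 1: The hash has a 252-bit output.
Step 2: Second-preimage resistance means: given a specific input x, it should be infeasible to find a different y with h(y) = h(x).
With a 252-bit output, a generic search for a second preimage costs about 2^252 evaluations (each trial matches the fixed target with probability 2^-252).
Step 3: Security level = 252 bits.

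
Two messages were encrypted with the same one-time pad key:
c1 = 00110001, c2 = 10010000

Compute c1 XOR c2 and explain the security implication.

Step 1: c1 XOR c2 = (m1 XOR k) XOR (m2 XOR k).
Step 2: By XOR associativity/commutativity: = m1 XOR m2 XOR k XOR k = m1 XOR m2.
Step 3: 00110001 XOR 10010000 = 10100001 = 161.
Step 4: The key cancels out! An attacker learns m1 XOR m2 = 161, revealing the relationship between plaintexts.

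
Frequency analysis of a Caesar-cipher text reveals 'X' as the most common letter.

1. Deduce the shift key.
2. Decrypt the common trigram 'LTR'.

Step 1: In English, 'E' is the most frequent letter (12.7%).
Step 2: The most frequent ciphertext letter is 'X' (position 23).
Step 3: Shift = (23 - 4) mod 26 = 19.
Step 4: Decrypt 'LTR' by shifting back 19:
  L -> S
  T -> A
  R -> Y
Step 5: 'LTR' decrypts to 'SAY'.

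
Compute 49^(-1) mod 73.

Step 1: We need x such that 49 * x = 1 (mod 73).
Step 2: Using the extended Euclidean algorithm or trial:
  49 * 3 = 147 = 2 * 73 + 1.
Step 3: Since 147 mod 73 = 1, the inverse is x = 3.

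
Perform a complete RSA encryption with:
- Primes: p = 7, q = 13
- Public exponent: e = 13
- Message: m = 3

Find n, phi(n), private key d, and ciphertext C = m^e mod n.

Step 1: n = 7 * 13 = 91.
Step 2: phi(n) = (7-1)(13-1) = 6 * 12 = 72.
Step 3: Find d = 13^(-1) mod 72 = 61.
  Verify: 13 * 61 = 793 = 1 (mod 72).
Step 4: C = 3^13 mod 91 = 3.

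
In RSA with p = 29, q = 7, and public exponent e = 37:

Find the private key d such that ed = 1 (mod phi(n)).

Step 1: n = 29 * 7 = 203.
Step 2: phi(n) = 28 * 6 = 168.
Step 3: Find d such that 37 * d = 1 (mod 168).
Step 4: d = 37^(-1) mod 168 = 109.
Verification: 37 * 109 = 4033 = 24 * 168 + 1.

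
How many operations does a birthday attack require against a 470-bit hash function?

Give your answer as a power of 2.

Step 1: The birthday paradox gives collision probability ~50% after sqrt(2^n) = 2^(n/2) hashes.
Step 2: For 470-bit output: 2^(470/2) = 2^235.
Step 3: Approximately 2^235 hash computations needed.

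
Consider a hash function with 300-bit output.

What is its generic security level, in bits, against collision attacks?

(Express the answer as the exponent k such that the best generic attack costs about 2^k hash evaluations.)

Step 1: The hash has a 300-bit output.
Step 2: Collision resistance means it should be infeasible to find any x != y with h(x) = h(y).
By the birthday bound, a generic collision search succeeds after about sqrt(2^300) = 2^(300/2) = 2^150 evaluations.
Step 3: Security level = 150 bits.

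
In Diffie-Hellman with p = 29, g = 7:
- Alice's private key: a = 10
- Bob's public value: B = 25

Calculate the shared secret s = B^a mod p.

Step 1: s = B^a mod p = 25^10 mod 29.
  25^1 mod 29 = 25
  25^2 mod 29 = (25 * 25) mod 29 = 16
  25^3 mod 29 = (16 * 25) mod 29 = 23
  25^4 mod 29 = (23 * 25) mod 29 = 24
  25^5 mod 29 = (24 * 25) mod 29 = 20
  25^6 mod 29 = (20 * 25) mod 29 = 7
  25^7 mod 29 = (7 * 25) mod 29 = 1
  25^8 mod 29 = (1 * 25) mod 29 = 25
  25^9 mod 29 = (25 * 25) mod 29 = 16
  25^10 mod 29 = (16 * 25) mod 29 = 23
Result: shared secret = 23.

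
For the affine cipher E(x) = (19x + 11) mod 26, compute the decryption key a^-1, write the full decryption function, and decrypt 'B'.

Step 1: Find a^-1, the modular inverse of 19 mod 26.
Step 2: We need 19 * a^-1 = 1 (mod 26).
Step 3: 19 * 11 = 209 = 8 * 26 + 1, so a^-1 = 11.
Step 4: D(y) = 11(y - 11) mod 26.
Step 5: Apply to 'B' (y = 1): D(1) = 11 * (1 - 11) mod 26 = 11 * -10 mod 26 = 20 -> 'U'.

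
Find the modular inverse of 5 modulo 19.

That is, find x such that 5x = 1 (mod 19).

Step 1: We need x such that 5 * x = 1 (mod 19).
Step 2: Using the extended Euclidean algorithm or trial:
  5 * 4 = 20 = 1 * 19 + 1.
Step 3: Since 20 mod 19 = 1, the inverse is x = 4.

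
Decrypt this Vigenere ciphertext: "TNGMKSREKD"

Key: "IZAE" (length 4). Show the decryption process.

Step 1: Key 'IZAE' has length 4. Extended key: IZAEIZAEIZ
Step 2: Decrypt each position:
  T(19) - I(8) = 11 = L
  N(13) - Z(25) = 14 = O
  G(6) - A(0) = 6 = G
  M(12) - E(4) = 8 = I
  K(10) - I(8) = 2 = C
  S(18) - Z(25) = 19 = T
  R(17) - A(0) = 17 = R
  E(4) - E(4) = 0 = A
  K(10) - I(8) = 2 = C
  D(3) - Z(25) = 4 = E
Plaintext: LOGICTRACE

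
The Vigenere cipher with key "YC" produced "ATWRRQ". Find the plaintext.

Step 1: Extend key: YCYCYC
Step 2: Decrypt each letter (c - k) mod 26:
  A(0) - Y(24) = (0-24) mod 26 = 2 = C
  T(19) - C(2) = (19-2) mod 26 = 17 = R
  W(22) - Y(24) = (22-24) mod 26 = 24 = Y
  R(17) - C(2) = (17-2) mod 26 = 15 = P
  R(17) - Y(24) = (17-24) mod 26 = 19 = T
  Q(16) - C(2) = (16-2) mod 26 = 14 = O
Plaintext: CRYPTO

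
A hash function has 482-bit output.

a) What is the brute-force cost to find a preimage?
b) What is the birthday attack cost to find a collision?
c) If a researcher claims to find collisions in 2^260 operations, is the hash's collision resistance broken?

Step 1: Preimage resistance requires brute-force of 2^482 operations.
Step 2: Collision resistance (birthday bound) = 2^(482/2) = 2^241.
Step 3: The claimed attack costs 2^260 operations.
Step 4: Since 2^260 >= 2^241, the claimed attack is no faster than the generic birthday attack, so this does not break collision resistance.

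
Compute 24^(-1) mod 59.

Step 1: We need x such that 24 * x = 1 (mod 59).
Step 2: Using the extended Euclidean algorithm or trial:
  24 * 32 = 768 = 13 * 59 + 1.
Step 3: Since 768 mod 59 = 1, the inverse is x = 32.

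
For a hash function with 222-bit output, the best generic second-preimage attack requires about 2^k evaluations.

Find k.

Step 1: The hash has a 222-bit output.
Step 2: Second-preimage resistance means: given a specific input x, it should be infeasible to find a different y with h(y) = h(x).
With a 222-bit output, a generic search for a second preimage costs about 2^222 evaluations (each trial matches the fixed target with probability 2^-222).
Step 3: Security level = 222 bits.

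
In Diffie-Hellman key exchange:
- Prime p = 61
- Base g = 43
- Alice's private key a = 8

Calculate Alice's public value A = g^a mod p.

Step 1: A = g^a mod p = 43^8 mod 61.
  43^1 mod 61 = 43
  43^2 mod 61 = (43 * 43) mod 61 = 19
  43^3 mod 61 = (19 * 43) mod 61 = 24
  43^4 mod 61 = (24 * 43) mod 61 = 56
  43^5 mod 61 = (56 * 43) mod 61 = 29
  43^6 mod 61 = (29 * 43) mod 61 = 27
  43^7 mod 61 = (27 * 43) mod 61 = 2
  43^8 mod 61 = (2 * 43) mod 61 = 25
Result: A = 25.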